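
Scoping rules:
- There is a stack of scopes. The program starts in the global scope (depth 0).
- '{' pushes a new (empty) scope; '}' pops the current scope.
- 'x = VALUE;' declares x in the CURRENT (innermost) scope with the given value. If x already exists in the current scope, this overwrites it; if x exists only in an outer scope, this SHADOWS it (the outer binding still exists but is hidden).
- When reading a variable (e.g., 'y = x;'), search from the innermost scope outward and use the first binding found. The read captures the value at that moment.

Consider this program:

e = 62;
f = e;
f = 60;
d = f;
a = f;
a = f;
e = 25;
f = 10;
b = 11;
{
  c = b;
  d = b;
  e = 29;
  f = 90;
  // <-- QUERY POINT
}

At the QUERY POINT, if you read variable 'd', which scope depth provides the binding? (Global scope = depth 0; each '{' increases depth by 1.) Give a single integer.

Step 1: declare e=62 at depth 0
Step 2: declare f=(read e)=62 at depth 0
Step 3: declare f=60 at depth 0
Step 4: declare d=(read f)=60 at depth 0
Step 5: declare a=(read f)=60 at depth 0
Step 6: declare a=(read f)=60 at depth 0
Step 7: declare e=25 at depth 0
Step 8: declare f=10 at depth 0
Step 9: declare b=11 at depth 0
Step 10: enter scope (depth=1)
Step 11: declare c=(read b)=11 at depth 1
Step 12: declare d=(read b)=11 at depth 1
Step 13: declare e=29 at depth 1
Step 14: declare f=90 at depth 1
Visible at query point: a=60 b=11 c=11 d=11 e=29 f=90

Answer: 1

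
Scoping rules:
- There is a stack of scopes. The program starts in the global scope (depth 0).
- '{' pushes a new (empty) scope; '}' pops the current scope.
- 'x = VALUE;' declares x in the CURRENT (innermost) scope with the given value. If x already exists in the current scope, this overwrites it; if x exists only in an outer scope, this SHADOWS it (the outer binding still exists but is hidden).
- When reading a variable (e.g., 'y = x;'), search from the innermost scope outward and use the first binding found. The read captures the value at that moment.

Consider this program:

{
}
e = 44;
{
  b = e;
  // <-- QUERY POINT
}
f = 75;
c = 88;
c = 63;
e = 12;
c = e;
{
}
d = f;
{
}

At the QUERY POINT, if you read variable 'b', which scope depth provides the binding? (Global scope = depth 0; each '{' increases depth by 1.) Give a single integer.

Step 1: enter scope (depth=1)
Step 2: exit scope (depth=0)
Step 3: declare e=44 at depth 0
Step 4: enter scope (depth=1)
Step 5: declare b=(read e)=44 at depth 1
Visible at query point: b=44 e=44

Answer: 1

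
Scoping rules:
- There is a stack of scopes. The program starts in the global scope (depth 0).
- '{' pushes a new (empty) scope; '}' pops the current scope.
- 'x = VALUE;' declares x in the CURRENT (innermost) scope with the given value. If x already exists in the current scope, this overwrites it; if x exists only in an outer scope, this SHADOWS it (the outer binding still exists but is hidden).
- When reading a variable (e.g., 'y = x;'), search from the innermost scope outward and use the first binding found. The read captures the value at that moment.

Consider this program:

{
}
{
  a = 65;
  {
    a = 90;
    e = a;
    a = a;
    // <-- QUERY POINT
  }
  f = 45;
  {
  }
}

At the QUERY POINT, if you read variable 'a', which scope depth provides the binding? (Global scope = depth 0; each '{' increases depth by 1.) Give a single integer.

Step 1: enter scope (depth=1)
Step 2: exit scope (depth=0)
Step 3: enter scope (depth=1)
Step 4: declare a=65 at depth 1
Step 5: enter scope (depth=2)
Step 6: declare a=90 at depth 2
Step 7: declare e=(read a)=90 at depth 2
Step 8: declare a=(read a)=90 at depth 2
Visible at query point: a=90 e=90

Answer: 2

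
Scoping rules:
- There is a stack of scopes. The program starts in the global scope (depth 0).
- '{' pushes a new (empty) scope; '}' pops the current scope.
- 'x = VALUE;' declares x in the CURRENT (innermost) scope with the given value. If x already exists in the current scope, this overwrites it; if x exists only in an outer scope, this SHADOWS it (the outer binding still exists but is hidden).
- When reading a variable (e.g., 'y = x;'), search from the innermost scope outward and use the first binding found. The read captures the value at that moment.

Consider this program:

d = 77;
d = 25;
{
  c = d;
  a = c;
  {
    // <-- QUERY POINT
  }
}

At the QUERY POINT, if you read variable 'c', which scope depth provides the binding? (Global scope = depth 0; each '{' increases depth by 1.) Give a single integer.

Step 1: declare d=77 at depth 0
Step 2: declare d=25 at depth 0
Step 3: enter scope (depth=1)
Step 4: declare c=(read d)=25 at depth 1
Step 5: declare a=(read c)=25 at depth 1
Step 6: enter scope (depth=2)
Visible at query point: a=25 c=25 d=25

Answer: 1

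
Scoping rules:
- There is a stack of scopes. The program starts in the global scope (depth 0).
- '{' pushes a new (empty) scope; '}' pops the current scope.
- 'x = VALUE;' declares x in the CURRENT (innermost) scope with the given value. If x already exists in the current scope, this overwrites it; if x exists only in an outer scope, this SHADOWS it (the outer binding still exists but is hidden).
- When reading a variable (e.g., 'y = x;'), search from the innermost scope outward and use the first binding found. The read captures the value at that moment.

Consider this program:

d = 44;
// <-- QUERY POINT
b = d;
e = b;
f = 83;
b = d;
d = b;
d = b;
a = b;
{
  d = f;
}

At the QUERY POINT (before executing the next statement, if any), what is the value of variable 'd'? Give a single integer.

Answer: 44

Derivation:
Step 1: declare d=44 at depth 0
Visible at query point: d=44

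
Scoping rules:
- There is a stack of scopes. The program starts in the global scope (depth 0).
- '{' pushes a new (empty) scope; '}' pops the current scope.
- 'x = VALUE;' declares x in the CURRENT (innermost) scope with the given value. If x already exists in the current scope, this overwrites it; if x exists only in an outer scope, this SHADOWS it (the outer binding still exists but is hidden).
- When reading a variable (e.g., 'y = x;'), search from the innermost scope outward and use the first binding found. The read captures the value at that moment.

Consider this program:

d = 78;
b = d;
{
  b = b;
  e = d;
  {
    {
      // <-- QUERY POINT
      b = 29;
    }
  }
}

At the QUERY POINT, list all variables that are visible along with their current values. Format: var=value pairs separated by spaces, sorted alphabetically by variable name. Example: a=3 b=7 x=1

Step 1: declare d=78 at depth 0
Step 2: declare b=(read d)=78 at depth 0
Step 3: enter scope (depth=1)
Step 4: declare b=(read b)=78 at depth 1
Step 5: declare e=(read d)=78 at depth 1
Step 6: enter scope (depth=2)
Step 7: enter scope (depth=3)
Visible at query point: b=78 d=78 e=78

Answer: b=78 d=78 e=78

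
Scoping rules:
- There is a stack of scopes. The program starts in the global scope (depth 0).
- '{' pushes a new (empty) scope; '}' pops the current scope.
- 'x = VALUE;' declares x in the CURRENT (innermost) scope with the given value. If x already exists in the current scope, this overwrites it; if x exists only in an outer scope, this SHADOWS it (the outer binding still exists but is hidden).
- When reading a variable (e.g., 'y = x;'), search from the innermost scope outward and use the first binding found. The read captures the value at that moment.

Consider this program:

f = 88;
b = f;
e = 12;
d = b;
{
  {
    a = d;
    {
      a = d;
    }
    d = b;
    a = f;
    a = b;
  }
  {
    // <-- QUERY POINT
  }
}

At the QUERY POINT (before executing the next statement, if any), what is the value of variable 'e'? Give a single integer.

Step 1: declare f=88 at depth 0
Step 2: declare b=(read f)=88 at depth 0
Step 3: declare e=12 at depth 0
Step 4: declare d=(read b)=88 at depth 0
Step 5: enter scope (depth=1)
Step 6: enter scope (depth=2)
Step 7: declare a=(read d)=88 at depth 2
Step 8: enter scope (depth=3)
Step 9: declare a=(read d)=88 at depth 3
Step 10: exit scope (depth=2)
Step 11: declare d=(read b)=88 at depth 2
Step 12: declare a=(read f)=88 at depth 2
Step 13: declare a=(read b)=88 at depth 2
Step 14: exit scope (depth=1)
Step 15: enter scope (depth=2)
Visible at query point: b=88 d=88 e=12 f=88

Answer: 12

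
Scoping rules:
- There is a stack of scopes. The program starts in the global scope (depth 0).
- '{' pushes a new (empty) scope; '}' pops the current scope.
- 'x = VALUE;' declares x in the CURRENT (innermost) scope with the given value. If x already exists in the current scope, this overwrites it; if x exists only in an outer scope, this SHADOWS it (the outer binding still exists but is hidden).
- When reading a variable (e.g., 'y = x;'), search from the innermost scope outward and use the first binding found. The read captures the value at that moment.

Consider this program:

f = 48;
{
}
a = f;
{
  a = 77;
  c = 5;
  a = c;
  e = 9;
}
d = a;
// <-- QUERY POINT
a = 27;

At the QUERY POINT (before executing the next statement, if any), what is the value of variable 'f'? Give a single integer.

Step 1: declare f=48 at depth 0
Step 2: enter scope (depth=1)
Step 3: exit scope (depth=0)
Step 4: declare a=(read f)=48 at depth 0
Step 5: enter scope (depth=1)
Step 6: declare a=77 at depth 1
Step 7: declare c=5 at depth 1
Step 8: declare a=(read c)=5 at depth 1
Step 9: declare e=9 at depth 1
Step 10: exit scope (depth=0)
Step 11: declare d=(read a)=48 at depth 0
Visible at query point: a=48 d=48 f=48

Answer: 48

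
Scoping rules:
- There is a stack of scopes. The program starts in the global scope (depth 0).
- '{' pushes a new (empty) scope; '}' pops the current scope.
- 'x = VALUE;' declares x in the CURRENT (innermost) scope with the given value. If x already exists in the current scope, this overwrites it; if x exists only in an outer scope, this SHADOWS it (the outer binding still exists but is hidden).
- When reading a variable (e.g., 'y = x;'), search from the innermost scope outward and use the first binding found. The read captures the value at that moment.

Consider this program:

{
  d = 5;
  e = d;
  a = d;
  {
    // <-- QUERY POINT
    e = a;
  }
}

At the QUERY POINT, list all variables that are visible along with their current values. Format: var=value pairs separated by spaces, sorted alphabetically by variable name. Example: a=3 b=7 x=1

Answer: a=5 d=5 e=5

Derivation:
Step 1: enter scope (depth=1)
Step 2: declare d=5 at depth 1
Step 3: declare e=(read d)=5 at depth 1
Step 4: declare a=(read d)=5 at depth 1
Step 5: enter scope (depth=2)
Visible at query point: a=5 d=5 e=5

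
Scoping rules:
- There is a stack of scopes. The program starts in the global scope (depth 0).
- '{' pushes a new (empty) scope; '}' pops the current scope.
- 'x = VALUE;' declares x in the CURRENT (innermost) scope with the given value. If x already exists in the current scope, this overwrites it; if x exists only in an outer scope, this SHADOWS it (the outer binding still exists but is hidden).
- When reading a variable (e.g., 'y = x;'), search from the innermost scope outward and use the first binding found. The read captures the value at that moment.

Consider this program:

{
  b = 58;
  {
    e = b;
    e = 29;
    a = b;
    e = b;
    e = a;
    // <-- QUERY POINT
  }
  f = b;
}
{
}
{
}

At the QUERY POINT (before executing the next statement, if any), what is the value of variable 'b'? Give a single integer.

Answer: 58

Derivation:
Step 1: enter scope (depth=1)
Step 2: declare b=58 at depth 1
Step 3: enter scope (depth=2)
Step 4: declare e=(read b)=58 at depth 2
Step 5: declare e=29 at depth 2
Step 6: declare a=(read b)=58 at depth 2
Step 7: declare e=(read b)=58 at depth 2
Step 8: declare e=(read a)=58 at depth 2
Visible at query point: a=58 b=58 e=58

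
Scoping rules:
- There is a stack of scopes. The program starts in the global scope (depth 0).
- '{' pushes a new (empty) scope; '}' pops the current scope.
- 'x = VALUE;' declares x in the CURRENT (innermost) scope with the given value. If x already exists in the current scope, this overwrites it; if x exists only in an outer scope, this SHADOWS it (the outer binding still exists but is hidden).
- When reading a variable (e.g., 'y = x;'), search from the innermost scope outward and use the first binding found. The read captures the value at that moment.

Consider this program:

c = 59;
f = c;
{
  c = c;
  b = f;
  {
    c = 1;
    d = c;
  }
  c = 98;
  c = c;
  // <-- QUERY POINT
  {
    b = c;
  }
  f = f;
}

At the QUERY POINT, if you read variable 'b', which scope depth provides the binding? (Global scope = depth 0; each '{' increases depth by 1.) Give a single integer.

Answer: 1

Derivation:
Step 1: declare c=59 at depth 0
Step 2: declare f=(read c)=59 at depth 0
Step 3: enter scope (depth=1)
Step 4: declare c=(read c)=59 at depth 1
Step 5: declare b=(read f)=59 at depth 1
Step 6: enter scope (depth=2)
Step 7: declare c=1 at depth 2
Step 8: declare d=(read c)=1 at depth 2
Step 9: exit scope (depth=1)
Step 10: declare c=98 at depth 1
Step 11: declare c=(read c)=98 at depth 1
Visible at query point: b=59 c=98 f=59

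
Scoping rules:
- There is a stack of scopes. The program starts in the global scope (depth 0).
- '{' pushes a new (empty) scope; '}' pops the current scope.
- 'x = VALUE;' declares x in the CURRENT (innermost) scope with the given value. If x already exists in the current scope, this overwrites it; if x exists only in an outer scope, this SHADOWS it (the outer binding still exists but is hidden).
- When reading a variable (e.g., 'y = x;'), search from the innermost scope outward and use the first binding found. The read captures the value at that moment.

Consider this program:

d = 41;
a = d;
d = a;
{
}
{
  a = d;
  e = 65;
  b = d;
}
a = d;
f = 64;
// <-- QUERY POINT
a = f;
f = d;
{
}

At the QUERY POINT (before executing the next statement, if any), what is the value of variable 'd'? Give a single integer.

Answer: 41

Derivation:
Step 1: declare d=41 at depth 0
Step 2: declare a=(read d)=41 at depth 0
Step 3: declare d=(read a)=41 at depth 0
Step 4: enter scope (depth=1)
Step 5: exit scope (depth=0)
Step 6: enter scope (depth=1)
Step 7: declare a=(read d)=41 at depth 1
Step 8: declare e=65 at depth 1
Step 9: declare b=(read d)=41 at depth 1
Step 10: exit scope (depth=0)
Step 11: declare a=(read d)=41 at depth 0
Step 12: declare f=64 at depth 0
Visible at query point: a=41 d=41 f=64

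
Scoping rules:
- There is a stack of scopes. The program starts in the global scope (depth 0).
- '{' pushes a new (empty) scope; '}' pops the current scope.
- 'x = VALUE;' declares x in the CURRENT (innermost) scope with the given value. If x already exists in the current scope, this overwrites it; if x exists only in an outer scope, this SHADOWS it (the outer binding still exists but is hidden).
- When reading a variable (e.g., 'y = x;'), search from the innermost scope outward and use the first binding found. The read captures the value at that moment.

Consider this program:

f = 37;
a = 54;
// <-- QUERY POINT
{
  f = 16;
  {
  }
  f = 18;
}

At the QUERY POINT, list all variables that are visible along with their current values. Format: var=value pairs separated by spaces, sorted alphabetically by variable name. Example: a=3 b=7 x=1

Answer: a=54 f=37

Derivation:
Step 1: declare f=37 at depth 0
Step 2: declare a=54 at depth 0
Visible at query point: a=54 f=37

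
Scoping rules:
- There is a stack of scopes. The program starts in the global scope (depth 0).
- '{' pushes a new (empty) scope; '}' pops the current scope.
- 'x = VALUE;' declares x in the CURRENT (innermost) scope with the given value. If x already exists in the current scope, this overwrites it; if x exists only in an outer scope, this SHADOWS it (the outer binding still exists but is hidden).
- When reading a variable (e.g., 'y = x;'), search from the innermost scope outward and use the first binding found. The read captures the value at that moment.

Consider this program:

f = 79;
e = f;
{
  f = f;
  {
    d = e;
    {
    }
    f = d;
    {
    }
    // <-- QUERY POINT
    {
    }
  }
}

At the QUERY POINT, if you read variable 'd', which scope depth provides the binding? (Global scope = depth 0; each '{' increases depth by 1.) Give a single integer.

Step 1: declare f=79 at depth 0
Step 2: declare e=(read f)=79 at depth 0
Step 3: enter scope (depth=1)
Step 4: declare f=(read f)=79 at depth 1
Step 5: enter scope (depth=2)
Step 6: declare d=(read e)=79 at depth 2
Step 7: enter scope (depth=3)
Step 8: exit scope (depth=2)
Step 9: declare f=(read d)=79 at depth 2
Step 10: enter scope (depth=3)
Step 11: exit scope (depth=2)
Visible at query point: d=79 e=79 f=79

Answer: 2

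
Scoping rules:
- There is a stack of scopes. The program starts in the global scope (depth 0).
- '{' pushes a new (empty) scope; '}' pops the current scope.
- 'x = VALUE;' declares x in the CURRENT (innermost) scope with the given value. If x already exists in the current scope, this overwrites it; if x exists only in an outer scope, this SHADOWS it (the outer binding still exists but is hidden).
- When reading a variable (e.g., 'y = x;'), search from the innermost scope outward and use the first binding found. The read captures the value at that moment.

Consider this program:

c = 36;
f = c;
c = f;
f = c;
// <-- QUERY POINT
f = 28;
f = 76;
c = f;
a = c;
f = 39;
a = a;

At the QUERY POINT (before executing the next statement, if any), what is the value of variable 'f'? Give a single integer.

Step 1: declare c=36 at depth 0
Step 2: declare f=(read c)=36 at depth 0
Step 3: declare c=(read f)=36 at depth 0
Step 4: declare f=(read c)=36 at depth 0
Visible at query point: c=36 f=36

Answer: 36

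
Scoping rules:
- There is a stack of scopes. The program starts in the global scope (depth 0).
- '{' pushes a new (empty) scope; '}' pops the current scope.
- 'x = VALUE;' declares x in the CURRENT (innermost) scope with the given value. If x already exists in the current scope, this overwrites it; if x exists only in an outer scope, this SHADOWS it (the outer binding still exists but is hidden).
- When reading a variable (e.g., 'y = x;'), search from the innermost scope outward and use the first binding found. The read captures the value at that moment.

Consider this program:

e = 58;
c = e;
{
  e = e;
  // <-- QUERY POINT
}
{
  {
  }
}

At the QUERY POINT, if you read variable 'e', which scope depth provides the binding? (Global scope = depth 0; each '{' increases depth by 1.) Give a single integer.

Step 1: declare e=58 at depth 0
Step 2: declare c=(read e)=58 at depth 0
Step 3: enter scope (depth=1)
Step 4: declare e=(read e)=58 at depth 1
Visible at query point: c=58 e=58

Answer: 1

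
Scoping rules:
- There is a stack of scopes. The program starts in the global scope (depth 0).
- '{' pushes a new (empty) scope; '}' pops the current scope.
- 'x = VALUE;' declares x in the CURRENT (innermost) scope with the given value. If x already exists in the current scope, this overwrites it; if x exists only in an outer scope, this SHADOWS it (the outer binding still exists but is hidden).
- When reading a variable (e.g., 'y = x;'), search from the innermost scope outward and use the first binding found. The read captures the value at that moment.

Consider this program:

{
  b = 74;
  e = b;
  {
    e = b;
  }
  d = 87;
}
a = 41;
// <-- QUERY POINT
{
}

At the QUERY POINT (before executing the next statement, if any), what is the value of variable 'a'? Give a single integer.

Answer: 41

Derivation:
Step 1: enter scope (depth=1)
Step 2: declare b=74 at depth 1
Step 3: declare e=(read b)=74 at depth 1
Step 4: enter scope (depth=2)
Step 5: declare e=(read b)=74 at depth 2
Step 6: exit scope (depth=1)
Step 7: declare d=87 at depth 1
Step 8: exit scope (depth=0)
Step 9: declare a=41 at depth 0
Visible at query point: a=41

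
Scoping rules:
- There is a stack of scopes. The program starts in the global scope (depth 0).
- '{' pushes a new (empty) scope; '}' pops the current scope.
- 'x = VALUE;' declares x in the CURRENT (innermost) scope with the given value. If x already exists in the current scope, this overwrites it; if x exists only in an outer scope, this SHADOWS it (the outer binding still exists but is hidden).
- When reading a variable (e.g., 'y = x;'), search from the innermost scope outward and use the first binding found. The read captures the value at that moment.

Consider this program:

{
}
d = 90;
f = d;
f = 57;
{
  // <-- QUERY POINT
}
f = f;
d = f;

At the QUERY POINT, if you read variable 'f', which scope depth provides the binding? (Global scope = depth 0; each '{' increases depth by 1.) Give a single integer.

Answer: 0

Derivation:
Step 1: enter scope (depth=1)
Step 2: exit scope (depth=0)
Step 3: declare d=90 at depth 0
Step 4: declare f=(read d)=90 at depth 0
Step 5: declare f=57 at depth 0
Step 6: enter scope (depth=1)
Visible at query point: d=90 f=57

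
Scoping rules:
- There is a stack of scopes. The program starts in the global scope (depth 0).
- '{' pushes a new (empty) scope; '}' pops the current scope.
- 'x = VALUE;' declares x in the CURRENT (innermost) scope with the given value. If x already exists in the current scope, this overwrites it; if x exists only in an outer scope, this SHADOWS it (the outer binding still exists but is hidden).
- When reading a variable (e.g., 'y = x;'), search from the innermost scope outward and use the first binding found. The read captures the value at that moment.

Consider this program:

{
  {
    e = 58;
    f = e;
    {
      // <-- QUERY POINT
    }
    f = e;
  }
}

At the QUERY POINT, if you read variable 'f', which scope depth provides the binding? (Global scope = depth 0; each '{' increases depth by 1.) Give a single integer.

Step 1: enter scope (depth=1)
Step 2: enter scope (depth=2)
Step 3: declare e=58 at depth 2
Step 4: declare f=(read e)=58 at depth 2
Step 5: enter scope (depth=3)
Visible at query point: e=58 f=58

Answer: 2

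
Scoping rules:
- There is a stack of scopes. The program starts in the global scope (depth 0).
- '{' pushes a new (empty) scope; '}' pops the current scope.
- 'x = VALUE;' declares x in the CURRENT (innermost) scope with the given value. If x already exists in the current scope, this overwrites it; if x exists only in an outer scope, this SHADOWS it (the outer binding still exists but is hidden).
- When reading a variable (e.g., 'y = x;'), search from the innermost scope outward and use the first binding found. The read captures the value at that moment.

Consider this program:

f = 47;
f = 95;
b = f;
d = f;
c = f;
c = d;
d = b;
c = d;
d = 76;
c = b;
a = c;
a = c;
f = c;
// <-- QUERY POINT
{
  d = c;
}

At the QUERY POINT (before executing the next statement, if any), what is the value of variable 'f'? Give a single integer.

Step 1: declare f=47 at depth 0
Step 2: declare f=95 at depth 0
Step 3: declare b=(read f)=95 at depth 0
Step 4: declare d=(read f)=95 at depth 0
Step 5: declare c=(read f)=95 at depth 0
Step 6: declare c=(read d)=95 at depth 0
Step 7: declare d=(read b)=95 at depth 0
Step 8: declare c=(read d)=95 at depth 0
Step 9: declare d=76 at depth 0
Step 10: declare c=(read b)=95 at depth 0
Step 11: declare a=(read c)=95 at depth 0
Step 12: declare a=(read c)=95 at depth 0
Step 13: declare f=(read c)=95 at depth 0
Visible at query point: a=95 b=95 c=95 d=76 f=95

Answer: 95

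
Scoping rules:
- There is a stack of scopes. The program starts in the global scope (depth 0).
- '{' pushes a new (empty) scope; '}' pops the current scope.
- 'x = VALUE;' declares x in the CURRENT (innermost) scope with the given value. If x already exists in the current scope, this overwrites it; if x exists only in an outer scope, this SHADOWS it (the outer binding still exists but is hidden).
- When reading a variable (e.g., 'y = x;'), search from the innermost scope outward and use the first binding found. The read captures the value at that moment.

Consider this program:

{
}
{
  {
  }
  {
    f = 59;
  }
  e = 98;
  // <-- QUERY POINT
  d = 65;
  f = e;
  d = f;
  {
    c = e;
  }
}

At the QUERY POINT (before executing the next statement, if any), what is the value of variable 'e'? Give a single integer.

Step 1: enter scope (depth=1)
Step 2: exit scope (depth=0)
Step 3: enter scope (depth=1)
Step 4: enter scope (depth=2)
Step 5: exit scope (depth=1)
Step 6: enter scope (depth=2)
Step 7: declare f=59 at depth 2
Step 8: exit scope (depth=1)
Step 9: declare e=98 at depth 1
Visible at query point: e=98

Answer: 98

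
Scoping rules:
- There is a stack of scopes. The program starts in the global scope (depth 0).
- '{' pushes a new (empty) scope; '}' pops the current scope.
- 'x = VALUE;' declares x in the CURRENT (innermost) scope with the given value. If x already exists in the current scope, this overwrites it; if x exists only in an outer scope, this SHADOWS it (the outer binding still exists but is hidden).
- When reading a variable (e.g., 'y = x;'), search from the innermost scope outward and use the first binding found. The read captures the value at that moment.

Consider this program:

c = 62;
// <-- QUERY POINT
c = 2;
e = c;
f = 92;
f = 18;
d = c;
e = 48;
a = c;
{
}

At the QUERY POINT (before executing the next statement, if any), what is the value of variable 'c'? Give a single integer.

Step 1: declare c=62 at depth 0
Visible at query point: c=62

Answer: 62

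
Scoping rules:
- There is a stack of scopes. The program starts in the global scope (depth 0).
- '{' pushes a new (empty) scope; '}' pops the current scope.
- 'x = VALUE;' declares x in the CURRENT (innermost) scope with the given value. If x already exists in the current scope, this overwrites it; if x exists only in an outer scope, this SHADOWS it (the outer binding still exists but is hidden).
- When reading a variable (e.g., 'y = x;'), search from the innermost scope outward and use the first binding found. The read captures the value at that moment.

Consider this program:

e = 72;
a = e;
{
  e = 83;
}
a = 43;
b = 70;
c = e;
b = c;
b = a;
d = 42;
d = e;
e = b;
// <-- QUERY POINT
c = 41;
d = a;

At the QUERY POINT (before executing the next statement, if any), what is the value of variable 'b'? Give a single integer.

Step 1: declare e=72 at depth 0
Step 2: declare a=(read e)=72 at depth 0
Step 3: enter scope (depth=1)
Step 4: declare e=83 at depth 1
Step 5: exit scope (depth=0)
Step 6: declare a=43 at depth 0
Step 7: declare b=70 at depth 0
Step 8: declare c=(read e)=72 at depth 0
Step 9: declare b=(read c)=72 at depth 0
Step 10: declare b=(read a)=43 at depth 0
Step 11: declare d=42 at depth 0
Step 12: declare d=(read e)=72 at depth 0
Step 13: declare e=(read b)=43 at depth 0
Visible at query point: a=43 b=43 c=72 d=72 e=43

Answer: 43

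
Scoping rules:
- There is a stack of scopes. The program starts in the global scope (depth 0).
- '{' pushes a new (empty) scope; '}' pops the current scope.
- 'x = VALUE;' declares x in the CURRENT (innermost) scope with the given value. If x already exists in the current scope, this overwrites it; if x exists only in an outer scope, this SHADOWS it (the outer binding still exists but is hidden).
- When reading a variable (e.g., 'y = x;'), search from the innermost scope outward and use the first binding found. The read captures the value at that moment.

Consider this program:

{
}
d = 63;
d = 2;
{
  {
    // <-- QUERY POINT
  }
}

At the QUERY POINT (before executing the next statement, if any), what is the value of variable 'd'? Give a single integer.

Answer: 2

Derivation:
Step 1: enter scope (depth=1)
Step 2: exit scope (depth=0)
Step 3: declare d=63 at depth 0
Step 4: declare d=2 at depth 0
Step 5: enter scope (depth=1)
Step 6: enter scope (depth=2)
Visible at query point: d=2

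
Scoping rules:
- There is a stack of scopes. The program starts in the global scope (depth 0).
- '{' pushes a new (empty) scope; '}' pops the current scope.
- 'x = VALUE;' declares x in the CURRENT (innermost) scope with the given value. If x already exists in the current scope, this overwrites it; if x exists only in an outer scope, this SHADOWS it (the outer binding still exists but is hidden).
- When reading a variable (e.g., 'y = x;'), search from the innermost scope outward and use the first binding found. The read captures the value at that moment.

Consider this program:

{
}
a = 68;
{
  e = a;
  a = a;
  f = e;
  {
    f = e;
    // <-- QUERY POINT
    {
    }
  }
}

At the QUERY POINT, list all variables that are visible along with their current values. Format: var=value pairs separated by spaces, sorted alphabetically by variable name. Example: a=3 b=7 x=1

Answer: a=68 e=68 f=68

Derivation:
Step 1: enter scope (depth=1)
Step 2: exit scope (depth=0)
Step 3: declare a=68 at depth 0
Step 4: enter scope (depth=1)
Step 5: declare e=(read a)=68 at depth 1
Step 6: declare a=(read a)=68 at depth 1
Step 7: declare f=(read e)=68 at depth 1
Step 8: enter scope (depth=2)
Step 9: declare f=(read e)=68 at depth 2
Visible at query point: a=68 e=68 f=68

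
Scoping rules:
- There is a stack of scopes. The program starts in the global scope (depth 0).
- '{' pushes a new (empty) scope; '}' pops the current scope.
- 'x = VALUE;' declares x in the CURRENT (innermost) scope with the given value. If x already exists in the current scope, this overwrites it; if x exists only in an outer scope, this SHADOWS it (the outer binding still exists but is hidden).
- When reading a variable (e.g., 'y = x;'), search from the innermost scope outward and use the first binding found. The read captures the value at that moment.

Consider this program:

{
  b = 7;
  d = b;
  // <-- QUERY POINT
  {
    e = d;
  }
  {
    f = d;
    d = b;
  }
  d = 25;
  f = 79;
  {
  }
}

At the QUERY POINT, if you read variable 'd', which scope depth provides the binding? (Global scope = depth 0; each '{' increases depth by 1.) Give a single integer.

Answer: 1

Derivation:
Step 1: enter scope (depth=1)
Step 2: declare b=7 at depth 1
Step 3: declare d=(read b)=7 at depth 1
Visible at query point: b=7 d=7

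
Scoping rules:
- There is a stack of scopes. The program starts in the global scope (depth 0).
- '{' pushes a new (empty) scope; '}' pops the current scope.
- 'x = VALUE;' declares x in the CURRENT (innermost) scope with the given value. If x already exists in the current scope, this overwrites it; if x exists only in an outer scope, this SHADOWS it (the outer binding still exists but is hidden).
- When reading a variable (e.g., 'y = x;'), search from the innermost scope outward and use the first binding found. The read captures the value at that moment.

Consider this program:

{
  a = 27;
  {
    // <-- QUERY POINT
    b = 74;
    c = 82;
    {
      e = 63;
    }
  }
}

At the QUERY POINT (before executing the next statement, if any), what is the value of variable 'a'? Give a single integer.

Step 1: enter scope (depth=1)
Step 2: declare a=27 at depth 1
Step 3: enter scope (depth=2)
Visible at query point: a=27

Answer: 27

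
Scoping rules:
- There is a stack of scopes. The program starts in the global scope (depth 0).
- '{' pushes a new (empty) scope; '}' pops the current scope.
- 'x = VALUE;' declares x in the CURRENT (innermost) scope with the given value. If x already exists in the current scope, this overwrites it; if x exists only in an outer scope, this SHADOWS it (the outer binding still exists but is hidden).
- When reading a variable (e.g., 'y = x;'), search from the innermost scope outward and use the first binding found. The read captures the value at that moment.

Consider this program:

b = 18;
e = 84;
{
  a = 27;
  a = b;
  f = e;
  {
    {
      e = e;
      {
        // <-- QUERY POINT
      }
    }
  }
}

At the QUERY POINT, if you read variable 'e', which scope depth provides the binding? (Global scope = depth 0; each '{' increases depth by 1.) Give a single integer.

Step 1: declare b=18 at depth 0
Step 2: declare e=84 at depth 0
Step 3: enter scope (depth=1)
Step 4: declare a=27 at depth 1
Step 5: declare a=(read b)=18 at depth 1
Step 6: declare f=(read e)=84 at depth 1
Step 7: enter scope (depth=2)
Step 8: enter scope (depth=3)
Step 9: declare e=(read e)=84 at depth 3
Step 10: enter scope (depth=4)
Visible at query point: a=18 b=18 e=84 f=84

Answer: 3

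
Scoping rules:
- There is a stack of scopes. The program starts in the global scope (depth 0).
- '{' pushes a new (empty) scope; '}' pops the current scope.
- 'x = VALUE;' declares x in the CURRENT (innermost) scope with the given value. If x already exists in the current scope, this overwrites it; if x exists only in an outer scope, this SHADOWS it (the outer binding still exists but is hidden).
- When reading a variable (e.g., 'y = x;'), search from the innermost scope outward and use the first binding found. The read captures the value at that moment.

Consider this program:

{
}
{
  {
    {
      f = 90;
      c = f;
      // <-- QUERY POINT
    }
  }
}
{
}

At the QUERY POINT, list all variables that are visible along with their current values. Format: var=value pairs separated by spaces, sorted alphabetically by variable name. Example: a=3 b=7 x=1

Answer: c=90 f=90

Derivation:
Step 1: enter scope (depth=1)
Step 2: exit scope (depth=0)
Step 3: enter scope (depth=1)
Step 4: enter scope (depth=2)
Step 5: enter scope (depth=3)
Step 6: declare f=90 at depth 3
Step 7: declare c=(read f)=90 at depth 3
Visible at query point: c=90 f=90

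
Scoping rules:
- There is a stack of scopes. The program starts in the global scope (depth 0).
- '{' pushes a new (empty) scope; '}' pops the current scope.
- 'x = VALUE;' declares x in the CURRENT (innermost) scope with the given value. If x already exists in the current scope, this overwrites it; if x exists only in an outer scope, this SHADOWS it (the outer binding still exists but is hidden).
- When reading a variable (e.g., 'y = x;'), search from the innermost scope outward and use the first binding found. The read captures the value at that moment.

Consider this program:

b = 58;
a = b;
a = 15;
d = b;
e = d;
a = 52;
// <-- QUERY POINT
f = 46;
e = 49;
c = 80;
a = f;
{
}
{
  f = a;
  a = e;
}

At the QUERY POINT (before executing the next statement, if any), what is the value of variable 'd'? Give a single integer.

Answer: 58

Derivation:
Step 1: declare b=58 at depth 0
Step 2: declare a=(read b)=58 at depth 0
Step 3: declare a=15 at depth 0
Step 4: declare d=(read b)=58 at depth 0
Step 5: declare e=(read d)=58 at depth 0
Step 6: declare a=52 at depth 0
Visible at query point: a=52 b=58 d=58 e=58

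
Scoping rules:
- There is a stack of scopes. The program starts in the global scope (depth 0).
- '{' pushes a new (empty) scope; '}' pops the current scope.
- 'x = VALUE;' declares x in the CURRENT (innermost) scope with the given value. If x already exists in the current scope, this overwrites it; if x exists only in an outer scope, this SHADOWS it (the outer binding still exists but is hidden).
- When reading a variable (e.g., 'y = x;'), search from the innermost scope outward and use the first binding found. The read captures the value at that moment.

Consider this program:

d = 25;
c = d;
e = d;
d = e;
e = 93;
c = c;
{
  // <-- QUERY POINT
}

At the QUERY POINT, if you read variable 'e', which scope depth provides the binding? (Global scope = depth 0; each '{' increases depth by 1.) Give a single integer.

Step 1: declare d=25 at depth 0
Step 2: declare c=(read d)=25 at depth 0
Step 3: declare e=(read d)=25 at depth 0
Step 4: declare d=(read e)=25 at depth 0
Step 5: declare e=93 at depth 0
Step 6: declare c=(read c)=25 at depth 0
Step 7: enter scope (depth=1)
Visible at query point: c=25 d=25 e=93

Answer: 0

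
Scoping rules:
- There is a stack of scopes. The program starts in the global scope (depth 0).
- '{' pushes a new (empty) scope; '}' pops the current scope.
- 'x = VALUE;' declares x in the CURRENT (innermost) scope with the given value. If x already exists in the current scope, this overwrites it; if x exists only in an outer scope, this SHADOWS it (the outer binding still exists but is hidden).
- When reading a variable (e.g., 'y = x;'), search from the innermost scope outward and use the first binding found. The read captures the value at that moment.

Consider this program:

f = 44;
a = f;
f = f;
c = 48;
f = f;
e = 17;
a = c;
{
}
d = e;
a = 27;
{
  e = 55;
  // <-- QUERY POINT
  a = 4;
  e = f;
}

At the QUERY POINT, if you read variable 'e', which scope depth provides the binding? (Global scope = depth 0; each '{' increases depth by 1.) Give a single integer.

Step 1: declare f=44 at depth 0
Step 2: declare a=(read f)=44 at depth 0
Step 3: declare f=(read f)=44 at depth 0
Step 4: declare c=48 at depth 0
Step 5: declare f=(read f)=44 at depth 0
Step 6: declare e=17 at depth 0
Step 7: declare a=(read c)=48 at depth 0
Step 8: enter scope (depth=1)
Step 9: exit scope (depth=0)
Step 10: declare d=(read e)=17 at depth 0
Step 11: declare a=27 at depth 0
Step 12: enter scope (depth=1)
Step 13: declare e=55 at depth 1
Visible at query point: a=27 c=48 d=17 e=55 f=44

Answer: 1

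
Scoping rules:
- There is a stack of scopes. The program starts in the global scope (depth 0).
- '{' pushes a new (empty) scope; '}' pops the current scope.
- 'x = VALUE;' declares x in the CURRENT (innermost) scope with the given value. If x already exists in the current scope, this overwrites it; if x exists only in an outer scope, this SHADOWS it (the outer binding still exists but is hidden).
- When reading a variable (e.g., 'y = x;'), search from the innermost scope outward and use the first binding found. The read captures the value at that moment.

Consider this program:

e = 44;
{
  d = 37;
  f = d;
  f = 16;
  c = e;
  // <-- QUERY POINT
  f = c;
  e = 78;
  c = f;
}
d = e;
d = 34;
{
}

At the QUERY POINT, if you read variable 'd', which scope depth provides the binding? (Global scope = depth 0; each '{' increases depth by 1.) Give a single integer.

Answer: 1

Derivation:
Step 1: declare e=44 at depth 0
Step 2: enter scope (depth=1)
Step 3: declare d=37 at depth 1
Step 4: declare f=(read d)=37 at depth 1
Step 5: declare f=16 at depth 1
Step 6: declare c=(read e)=44 at depth 1
Visible at query point: c=44 d=37 e=44 f=16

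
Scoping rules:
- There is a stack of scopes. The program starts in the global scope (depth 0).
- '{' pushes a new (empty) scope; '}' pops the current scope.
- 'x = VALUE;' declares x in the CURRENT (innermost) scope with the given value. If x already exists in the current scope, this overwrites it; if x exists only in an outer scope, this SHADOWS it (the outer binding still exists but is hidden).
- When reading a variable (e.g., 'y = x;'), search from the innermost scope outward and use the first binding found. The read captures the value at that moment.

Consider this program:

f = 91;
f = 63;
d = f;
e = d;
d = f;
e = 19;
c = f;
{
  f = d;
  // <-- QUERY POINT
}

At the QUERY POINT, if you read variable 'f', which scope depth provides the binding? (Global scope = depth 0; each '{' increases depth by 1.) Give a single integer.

Step 1: declare f=91 at depth 0
Step 2: declare f=63 at depth 0
Step 3: declare d=(read f)=63 at depth 0
Step 4: declare e=(read d)=63 at depth 0
Step 5: declare d=(read f)=63 at depth 0
Step 6: declare e=19 at depth 0
Step 7: declare c=(read f)=63 at depth 0
Step 8: enter scope (depth=1)
Step 9: declare f=(read d)=63 at depth 1
Visible at query point: c=63 d=63 e=19 f=63

Answer: 1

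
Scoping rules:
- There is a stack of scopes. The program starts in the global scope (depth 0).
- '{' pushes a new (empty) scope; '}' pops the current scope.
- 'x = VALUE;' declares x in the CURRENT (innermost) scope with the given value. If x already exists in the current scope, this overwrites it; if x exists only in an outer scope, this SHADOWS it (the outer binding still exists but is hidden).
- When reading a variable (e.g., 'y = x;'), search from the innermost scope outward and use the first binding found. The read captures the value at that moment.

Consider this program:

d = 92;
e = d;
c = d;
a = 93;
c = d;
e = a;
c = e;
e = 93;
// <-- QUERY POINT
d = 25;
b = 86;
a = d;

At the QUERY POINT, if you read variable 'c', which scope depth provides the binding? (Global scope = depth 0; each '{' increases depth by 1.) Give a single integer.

Answer: 0

Derivation:
Step 1: declare d=92 at depth 0
Step 2: declare e=(read d)=92 at depth 0
Step 3: declare c=(read d)=92 at depth 0
Step 4: declare a=93 at depth 0
Step 5: declare c=(read d)=92 at depth 0
Step 6: declare e=(read a)=93 at depth 0
Step 7: declare c=(read e)=93 at depth 0
Step 8: declare e=93 at depth 0
Visible at query point: a=93 c=93 d=92 e=93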